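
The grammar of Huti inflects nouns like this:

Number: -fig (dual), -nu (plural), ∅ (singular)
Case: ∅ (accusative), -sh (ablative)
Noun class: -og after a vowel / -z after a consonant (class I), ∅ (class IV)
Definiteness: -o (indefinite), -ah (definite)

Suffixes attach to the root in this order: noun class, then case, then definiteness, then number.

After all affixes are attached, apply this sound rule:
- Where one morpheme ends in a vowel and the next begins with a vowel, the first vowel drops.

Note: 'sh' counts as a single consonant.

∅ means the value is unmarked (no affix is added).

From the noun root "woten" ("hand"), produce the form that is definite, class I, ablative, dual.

Attach noun class class I -z (after consonant 'n') → wotenz.
Attach case ablative -sh → wotenzsh.
Attach definiteness definite -ah → wotenzshah.
Attach number dual -fig → wotenzshahfig.
Vowel deletion: no change.

wotenzshahfig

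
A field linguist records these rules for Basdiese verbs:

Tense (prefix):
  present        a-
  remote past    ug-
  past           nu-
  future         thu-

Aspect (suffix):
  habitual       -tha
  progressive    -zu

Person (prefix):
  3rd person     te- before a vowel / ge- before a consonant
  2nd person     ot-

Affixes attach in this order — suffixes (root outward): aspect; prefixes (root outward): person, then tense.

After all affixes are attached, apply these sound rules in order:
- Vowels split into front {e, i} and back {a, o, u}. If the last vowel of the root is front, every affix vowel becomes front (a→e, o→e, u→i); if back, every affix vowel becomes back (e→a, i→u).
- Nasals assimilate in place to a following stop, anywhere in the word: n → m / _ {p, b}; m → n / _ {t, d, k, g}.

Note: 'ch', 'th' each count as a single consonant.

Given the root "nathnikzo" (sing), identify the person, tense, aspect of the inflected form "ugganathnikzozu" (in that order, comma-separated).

Segment: ug-ge-nathnikzo-zu.
person: te/ge- → 3rd person.
tense: ug- → remote past.
aspect: -zu → progressive.

3rd person, remote past, progressive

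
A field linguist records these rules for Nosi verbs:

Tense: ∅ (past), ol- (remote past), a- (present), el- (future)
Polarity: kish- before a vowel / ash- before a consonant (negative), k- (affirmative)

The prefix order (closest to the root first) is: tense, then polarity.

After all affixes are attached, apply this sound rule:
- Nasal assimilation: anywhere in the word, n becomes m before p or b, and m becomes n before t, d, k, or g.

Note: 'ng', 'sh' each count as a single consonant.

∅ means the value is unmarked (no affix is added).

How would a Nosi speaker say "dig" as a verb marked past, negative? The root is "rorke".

tense = past: zero marking, form stays rorke.
Attach polarity negative ash- (before consonant 'r') → ashrorke.
Nasal assimilation: no change.

ashrorke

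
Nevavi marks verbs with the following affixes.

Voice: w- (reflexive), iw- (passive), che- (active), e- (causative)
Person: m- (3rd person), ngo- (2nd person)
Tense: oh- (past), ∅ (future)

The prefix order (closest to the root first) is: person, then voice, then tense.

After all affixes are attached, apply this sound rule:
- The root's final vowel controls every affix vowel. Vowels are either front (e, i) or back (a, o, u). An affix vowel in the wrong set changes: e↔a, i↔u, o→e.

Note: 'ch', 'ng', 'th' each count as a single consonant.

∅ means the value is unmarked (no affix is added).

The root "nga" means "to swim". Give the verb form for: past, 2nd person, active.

ohchangonga

Attach person 2nd person ngo- → ngonga.
Attach voice active che- → chengonga.
Attach tense past oh- → ohchengonga.
Apply vowel harmony: ohchengonga → ohchangonga.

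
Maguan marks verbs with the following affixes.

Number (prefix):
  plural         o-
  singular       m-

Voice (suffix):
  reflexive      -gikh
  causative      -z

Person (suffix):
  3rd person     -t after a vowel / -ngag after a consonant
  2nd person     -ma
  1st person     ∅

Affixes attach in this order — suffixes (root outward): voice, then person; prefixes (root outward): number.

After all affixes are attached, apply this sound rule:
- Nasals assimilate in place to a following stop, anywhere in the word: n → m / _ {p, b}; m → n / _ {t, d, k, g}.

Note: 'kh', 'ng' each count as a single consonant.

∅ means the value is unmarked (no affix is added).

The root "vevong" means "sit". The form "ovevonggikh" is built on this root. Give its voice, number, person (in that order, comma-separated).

reflexive, plural, 1st person

Segment: o-vevong-gikh.
voice: -gikh → reflexive.
number: o- → plural.
person: ∅ → 1st person.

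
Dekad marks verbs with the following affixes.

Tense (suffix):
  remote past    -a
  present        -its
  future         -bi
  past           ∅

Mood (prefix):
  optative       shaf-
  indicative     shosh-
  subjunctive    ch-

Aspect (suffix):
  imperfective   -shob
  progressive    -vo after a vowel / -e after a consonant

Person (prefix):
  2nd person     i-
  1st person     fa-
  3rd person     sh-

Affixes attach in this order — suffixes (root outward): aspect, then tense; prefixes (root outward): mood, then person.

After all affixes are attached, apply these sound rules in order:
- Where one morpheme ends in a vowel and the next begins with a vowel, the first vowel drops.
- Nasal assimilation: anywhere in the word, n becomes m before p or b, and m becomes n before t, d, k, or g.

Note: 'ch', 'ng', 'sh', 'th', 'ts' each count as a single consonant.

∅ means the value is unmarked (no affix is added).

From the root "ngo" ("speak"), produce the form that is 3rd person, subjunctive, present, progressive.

Attach mood subjunctive ch- → chngo.
Attach aspect progressive -vo (after vowel 'o') → chngovo.
Attach person 3rd person sh- → shchngovo.
Attach tense present -its → shchngovoits.
Apply vowel deletion: shchngovoits → shchngovits.
Nasal assimilation: no change.

shchngovits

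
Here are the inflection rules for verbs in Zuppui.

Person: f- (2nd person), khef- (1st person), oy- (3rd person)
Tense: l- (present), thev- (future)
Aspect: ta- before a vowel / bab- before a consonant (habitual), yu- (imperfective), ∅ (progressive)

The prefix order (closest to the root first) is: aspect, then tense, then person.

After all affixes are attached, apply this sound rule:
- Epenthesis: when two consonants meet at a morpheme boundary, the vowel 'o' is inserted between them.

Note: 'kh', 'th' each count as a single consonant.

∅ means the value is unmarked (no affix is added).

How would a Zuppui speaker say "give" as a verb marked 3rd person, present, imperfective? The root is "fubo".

oyoloyufubo

Attach aspect imperfective yu- → yufubo.
Attach tense present l- → lyufubo.
Attach person 3rd person oy- → oylyufubo.
Apply epenthesis: oylyufubo → oyoloyufubo.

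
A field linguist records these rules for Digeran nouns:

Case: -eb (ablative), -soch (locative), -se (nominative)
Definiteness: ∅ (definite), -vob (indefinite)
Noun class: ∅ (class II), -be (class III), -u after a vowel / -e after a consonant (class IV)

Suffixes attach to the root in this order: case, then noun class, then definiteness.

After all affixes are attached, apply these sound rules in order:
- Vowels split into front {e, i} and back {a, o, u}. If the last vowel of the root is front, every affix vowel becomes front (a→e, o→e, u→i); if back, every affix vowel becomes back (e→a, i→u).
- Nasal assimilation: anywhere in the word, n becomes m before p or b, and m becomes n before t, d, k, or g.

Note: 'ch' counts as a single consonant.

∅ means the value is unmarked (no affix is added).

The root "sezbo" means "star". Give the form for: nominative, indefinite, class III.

sezbosabavob

Attach case nominative -se → sezbose.
Attach noun class class III -be → sezbosebe.
Attach definiteness indefinite -vob → sezbosebevob.
Apply vowel harmony: sezbosebevob → sezbosabavob.
Nasal assimilation: no change.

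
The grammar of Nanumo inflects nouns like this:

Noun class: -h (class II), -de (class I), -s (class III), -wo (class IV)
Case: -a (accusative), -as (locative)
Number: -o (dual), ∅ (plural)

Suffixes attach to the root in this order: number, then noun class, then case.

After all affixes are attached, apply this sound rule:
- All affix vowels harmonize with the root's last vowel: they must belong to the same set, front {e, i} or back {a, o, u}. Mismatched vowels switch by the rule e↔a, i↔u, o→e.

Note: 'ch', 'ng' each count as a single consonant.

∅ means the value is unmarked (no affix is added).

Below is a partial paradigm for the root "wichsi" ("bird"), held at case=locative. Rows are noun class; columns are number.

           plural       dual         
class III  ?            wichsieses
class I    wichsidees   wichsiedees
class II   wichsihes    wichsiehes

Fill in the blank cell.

number = plural: zero marking, form stays wichsi.
Attach noun class class III -s → wichsis.
Attach case locative -as → wichsisas.
Apply vowel harmony: wichsisas → wichsises.

wichsises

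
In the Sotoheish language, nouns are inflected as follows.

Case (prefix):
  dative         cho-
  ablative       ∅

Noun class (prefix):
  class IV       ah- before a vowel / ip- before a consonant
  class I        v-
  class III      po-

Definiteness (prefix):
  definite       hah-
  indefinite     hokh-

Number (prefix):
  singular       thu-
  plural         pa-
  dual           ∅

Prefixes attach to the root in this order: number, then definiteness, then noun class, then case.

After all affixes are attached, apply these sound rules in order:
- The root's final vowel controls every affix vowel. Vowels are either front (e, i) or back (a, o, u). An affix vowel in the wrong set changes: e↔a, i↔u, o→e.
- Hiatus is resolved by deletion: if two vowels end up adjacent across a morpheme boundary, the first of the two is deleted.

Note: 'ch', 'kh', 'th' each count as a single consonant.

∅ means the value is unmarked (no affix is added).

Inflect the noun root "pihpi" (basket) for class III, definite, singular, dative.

Attach number singular thu- → thupihpi.
Attach definiteness definite hah- → hahthupihpi.
Attach noun class class III po- → pohahthupihpi.
Attach case dative cho- → chopohahthupihpi.
Apply vowel harmony: chopohahthupihpi → chepehehthipihpi.
Vowel deletion: no change.

chepehehthipihpi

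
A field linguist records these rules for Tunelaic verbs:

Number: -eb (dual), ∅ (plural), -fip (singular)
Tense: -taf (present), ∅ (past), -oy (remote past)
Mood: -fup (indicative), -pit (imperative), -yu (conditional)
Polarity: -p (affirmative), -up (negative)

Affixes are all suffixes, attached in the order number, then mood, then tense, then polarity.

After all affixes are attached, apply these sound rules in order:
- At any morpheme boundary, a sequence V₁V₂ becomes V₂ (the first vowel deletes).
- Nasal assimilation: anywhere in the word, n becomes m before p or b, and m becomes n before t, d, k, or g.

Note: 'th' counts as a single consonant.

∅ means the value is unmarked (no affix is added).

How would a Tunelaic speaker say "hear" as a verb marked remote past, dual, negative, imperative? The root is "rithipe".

rithipebpitoyup

Attach number dual -eb → rithipeeb.
Attach mood imperative -pit → rithipeebpit.
Attach tense remote past -oy → rithipeebpitoy.
Attach polarity negative -up → rithipeebpitoyup.
Apply vowel deletion: rithipeebpitoyup → rithipebpitoyup.
Nasal assimilation: no change.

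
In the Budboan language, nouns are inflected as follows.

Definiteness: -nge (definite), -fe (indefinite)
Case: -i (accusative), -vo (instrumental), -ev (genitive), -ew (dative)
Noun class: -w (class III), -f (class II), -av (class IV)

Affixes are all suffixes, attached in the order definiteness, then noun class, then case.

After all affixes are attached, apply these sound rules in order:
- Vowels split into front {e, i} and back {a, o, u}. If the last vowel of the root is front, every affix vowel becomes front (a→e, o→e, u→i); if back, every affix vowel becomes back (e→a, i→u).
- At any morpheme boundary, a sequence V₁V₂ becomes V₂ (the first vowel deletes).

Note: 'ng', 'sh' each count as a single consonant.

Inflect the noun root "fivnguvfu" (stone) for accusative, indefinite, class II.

fivnguvfufafu

Attach definiteness indefinite -fe → fivnguvfufe.
Attach noun class class II -f → fivnguvfufef.
Attach case accusative -i → fivnguvfufefi.
Apply vowel harmony: fivnguvfufefi → fivnguvfufafu.
Vowel deletion: no change.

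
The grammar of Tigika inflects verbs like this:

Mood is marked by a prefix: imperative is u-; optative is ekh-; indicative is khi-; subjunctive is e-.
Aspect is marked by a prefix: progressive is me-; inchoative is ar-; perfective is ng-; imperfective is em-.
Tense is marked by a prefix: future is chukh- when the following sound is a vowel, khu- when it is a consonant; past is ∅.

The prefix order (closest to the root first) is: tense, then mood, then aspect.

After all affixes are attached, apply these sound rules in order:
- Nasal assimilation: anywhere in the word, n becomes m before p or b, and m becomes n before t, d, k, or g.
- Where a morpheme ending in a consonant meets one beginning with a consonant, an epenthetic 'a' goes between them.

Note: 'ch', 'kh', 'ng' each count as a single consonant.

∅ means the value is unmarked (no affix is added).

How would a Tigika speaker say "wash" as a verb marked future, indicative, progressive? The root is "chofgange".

mekhikhuchofgange

Attach tense future khu- (before consonant 'ch') → khuchofgange.
Attach mood indicative khi- → khikhuchofgange.
Attach aspect progressive me- → mekhikhuchofgange.
Nasal assimilation: no change.
Epenthesis: no change.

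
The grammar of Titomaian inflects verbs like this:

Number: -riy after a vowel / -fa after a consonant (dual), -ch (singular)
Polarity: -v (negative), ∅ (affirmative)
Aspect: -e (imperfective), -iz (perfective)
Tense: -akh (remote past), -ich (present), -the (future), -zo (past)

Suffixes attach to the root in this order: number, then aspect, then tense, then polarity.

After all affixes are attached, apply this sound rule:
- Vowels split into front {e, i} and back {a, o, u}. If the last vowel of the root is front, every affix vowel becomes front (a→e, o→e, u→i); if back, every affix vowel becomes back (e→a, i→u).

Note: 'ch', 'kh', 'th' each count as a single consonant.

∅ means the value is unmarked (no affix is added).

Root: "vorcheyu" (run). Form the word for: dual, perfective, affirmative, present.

vorcheyuruyuzuch

Attach number dual -riy (after vowel 'u') → vorcheyuriy.
Attach aspect perfective -iz → vorcheyuriyiz.
Attach tense present -ich → vorcheyuriyizich.
polarity = affirmative: zero marking, form stays vorcheyuriyizich.
Apply vowel harmony: vorcheyuriyizich → vorcheyuruyuzuch.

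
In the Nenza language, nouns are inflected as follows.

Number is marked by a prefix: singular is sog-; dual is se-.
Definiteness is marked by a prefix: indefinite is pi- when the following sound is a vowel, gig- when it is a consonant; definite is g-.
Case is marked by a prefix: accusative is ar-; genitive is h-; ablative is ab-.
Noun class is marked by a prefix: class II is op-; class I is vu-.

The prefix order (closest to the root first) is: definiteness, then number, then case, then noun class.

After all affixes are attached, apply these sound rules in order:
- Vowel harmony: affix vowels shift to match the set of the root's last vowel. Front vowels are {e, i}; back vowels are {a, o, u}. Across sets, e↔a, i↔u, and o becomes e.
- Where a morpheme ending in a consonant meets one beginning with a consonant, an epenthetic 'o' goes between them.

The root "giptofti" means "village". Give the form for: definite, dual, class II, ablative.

epebosegogiptofti

Attach definiteness definite g- → ggiptofti.
Attach number dual se- → seggiptofti.
Attach case ablative ab- → abseggiptofti.
Attach noun class class II op- → opabseggiptofti.
Apply vowel harmony: opabseggiptofti → epebseggiptofti.
Apply epenthesis: epebseggiptofti → epebosegogiptofti.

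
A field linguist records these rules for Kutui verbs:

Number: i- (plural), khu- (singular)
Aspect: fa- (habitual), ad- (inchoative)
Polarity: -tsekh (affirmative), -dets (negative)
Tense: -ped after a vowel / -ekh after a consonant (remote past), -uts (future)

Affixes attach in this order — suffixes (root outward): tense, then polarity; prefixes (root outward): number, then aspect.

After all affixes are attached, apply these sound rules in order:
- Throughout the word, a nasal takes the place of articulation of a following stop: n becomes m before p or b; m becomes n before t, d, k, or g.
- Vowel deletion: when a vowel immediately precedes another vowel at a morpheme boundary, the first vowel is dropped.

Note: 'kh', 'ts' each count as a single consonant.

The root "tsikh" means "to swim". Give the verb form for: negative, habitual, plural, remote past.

fitsikhekhdets

Attach tense remote past -ekh (after consonant 'kh') → tsikhekh.
Attach polarity negative -dets → tsikhekhdets.
Attach number plural i- → itsikhekhdets.
Attach aspect habitual fa- → faitsikhekhdets.
Nasal assimilation: no change.
Apply vowel deletion: faitsikhekhdets → fitsikhekhdets.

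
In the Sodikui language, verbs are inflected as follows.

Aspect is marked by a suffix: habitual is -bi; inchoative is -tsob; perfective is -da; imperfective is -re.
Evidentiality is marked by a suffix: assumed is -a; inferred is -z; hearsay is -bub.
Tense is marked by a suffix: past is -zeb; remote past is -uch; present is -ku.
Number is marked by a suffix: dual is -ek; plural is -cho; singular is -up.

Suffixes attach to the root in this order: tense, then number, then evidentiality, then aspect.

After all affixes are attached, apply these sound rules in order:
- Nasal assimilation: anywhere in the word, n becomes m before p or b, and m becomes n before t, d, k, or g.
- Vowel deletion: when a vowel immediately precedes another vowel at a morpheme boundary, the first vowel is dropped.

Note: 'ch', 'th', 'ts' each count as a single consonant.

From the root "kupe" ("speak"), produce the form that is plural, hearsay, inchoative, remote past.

Attach tense remote past -uch → kupeuch.
Attach number plural -cho → kupeuchcho.
Attach evidentiality hearsay -bub → kupeuchchobub.
Attach aspect inchoative -tsob → kupeuchchobubtsob.
Nasal assimilation: no change.
Apply vowel deletion: kupeuchchobubtsob → kupuchchobubtsob.

kupuchchobubtsob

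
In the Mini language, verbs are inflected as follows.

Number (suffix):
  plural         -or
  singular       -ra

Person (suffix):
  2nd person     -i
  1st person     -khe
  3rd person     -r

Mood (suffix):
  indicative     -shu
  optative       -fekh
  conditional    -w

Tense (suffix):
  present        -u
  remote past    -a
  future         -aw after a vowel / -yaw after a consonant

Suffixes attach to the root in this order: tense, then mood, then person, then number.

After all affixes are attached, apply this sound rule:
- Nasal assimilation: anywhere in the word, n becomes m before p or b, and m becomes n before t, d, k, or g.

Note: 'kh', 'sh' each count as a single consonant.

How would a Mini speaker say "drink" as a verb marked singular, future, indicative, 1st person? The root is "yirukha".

yirukhaawshukhera

Attach tense future -aw (after vowel 'a') → yirukhaaw.
Attach mood indicative -shu → yirukhaawshu.
Attach person 1st person -khe → yirukhaawshukhe.
Attach number singular -ra → yirukhaawshukhera.
Nasal assimilation: no change.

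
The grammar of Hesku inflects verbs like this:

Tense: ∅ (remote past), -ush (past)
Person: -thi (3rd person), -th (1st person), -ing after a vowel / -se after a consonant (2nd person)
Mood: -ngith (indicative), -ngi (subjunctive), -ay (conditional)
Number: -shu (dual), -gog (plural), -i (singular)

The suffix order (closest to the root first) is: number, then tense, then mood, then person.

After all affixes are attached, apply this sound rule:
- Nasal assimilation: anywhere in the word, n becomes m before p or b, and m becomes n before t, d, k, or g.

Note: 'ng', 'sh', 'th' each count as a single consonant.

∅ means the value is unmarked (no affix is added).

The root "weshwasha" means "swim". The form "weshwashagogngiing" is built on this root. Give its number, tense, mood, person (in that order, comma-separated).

Segment: weshwasha-gog-ngi-ing.
number: -gog → plural.
tense: ∅ → remote past.
mood: -ngi → subjunctive.
person: -ing/se → 2nd person.

plural, remote past, subjunctive, 2nd person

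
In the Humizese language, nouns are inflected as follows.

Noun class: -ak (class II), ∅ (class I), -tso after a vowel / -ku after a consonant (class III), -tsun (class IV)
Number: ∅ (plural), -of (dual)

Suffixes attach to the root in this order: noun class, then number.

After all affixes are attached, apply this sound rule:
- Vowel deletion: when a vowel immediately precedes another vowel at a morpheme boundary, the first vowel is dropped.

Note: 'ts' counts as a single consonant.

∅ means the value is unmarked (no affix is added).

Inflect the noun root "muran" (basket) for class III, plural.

muranku

Attach noun class class III -ku (after consonant 'n') → muranku.
number = plural: zero marking, form stays muranku.
Vowel deletion: no change.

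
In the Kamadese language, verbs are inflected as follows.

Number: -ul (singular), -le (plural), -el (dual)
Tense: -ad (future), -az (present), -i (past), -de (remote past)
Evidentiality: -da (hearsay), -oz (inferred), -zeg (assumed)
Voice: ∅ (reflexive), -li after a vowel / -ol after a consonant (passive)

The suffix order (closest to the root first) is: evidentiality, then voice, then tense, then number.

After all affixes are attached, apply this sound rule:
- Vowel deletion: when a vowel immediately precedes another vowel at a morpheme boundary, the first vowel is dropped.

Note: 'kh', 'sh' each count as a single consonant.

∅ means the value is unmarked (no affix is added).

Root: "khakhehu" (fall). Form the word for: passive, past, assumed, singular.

khakhehuzegolul

Attach evidentiality assumed -zeg → khakhehuzeg.
Attach voice passive -ol (after consonant 'g') → khakhehuzegol.
Attach tense past -i → khakhehuzegoli.
Attach number singular -ul → khakhehuzegoliul.
Apply vowel deletion: khakhehuzegoliul → khakhehuzegolul.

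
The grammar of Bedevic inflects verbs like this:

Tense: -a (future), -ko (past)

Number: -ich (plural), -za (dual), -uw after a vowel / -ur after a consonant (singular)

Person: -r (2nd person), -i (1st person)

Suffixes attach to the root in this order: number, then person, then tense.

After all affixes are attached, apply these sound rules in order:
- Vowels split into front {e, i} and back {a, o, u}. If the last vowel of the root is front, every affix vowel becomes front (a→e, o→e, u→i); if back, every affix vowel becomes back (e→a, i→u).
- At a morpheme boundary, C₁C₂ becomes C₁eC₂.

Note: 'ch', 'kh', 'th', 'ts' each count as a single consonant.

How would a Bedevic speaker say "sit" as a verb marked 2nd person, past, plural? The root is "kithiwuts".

kithiwutsuchereko

Attach number plural -ich → kithiwutsich.
Attach person 2nd person -r → kithiwutsichr.
Attach tense past -ko → kithiwutsichrko.
Apply vowel harmony: kithiwutsichrko → kithiwutsuchrko.
Apply epenthesis: kithiwutsuchrko → kithiwutsuchereko.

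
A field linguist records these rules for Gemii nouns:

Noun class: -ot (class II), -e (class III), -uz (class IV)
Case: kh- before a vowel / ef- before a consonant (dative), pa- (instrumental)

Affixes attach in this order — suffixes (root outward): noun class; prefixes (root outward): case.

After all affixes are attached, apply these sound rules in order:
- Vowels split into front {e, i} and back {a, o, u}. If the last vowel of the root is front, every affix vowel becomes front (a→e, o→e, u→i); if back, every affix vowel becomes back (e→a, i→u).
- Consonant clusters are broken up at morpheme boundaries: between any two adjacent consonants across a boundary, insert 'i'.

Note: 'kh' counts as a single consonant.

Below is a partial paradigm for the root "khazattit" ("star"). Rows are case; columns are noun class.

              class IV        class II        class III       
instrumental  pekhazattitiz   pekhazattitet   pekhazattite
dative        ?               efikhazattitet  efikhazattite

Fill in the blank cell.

efikhazattitiz

Attach noun class class IV -uz → khazattituz.
Attach case dative ef- (before consonant 'kh') → efkhazattituz.
Apply vowel harmony: efkhazattituz → efkhazattitiz.
Apply epenthesis: efkhazattitiz → efikhazattitiz.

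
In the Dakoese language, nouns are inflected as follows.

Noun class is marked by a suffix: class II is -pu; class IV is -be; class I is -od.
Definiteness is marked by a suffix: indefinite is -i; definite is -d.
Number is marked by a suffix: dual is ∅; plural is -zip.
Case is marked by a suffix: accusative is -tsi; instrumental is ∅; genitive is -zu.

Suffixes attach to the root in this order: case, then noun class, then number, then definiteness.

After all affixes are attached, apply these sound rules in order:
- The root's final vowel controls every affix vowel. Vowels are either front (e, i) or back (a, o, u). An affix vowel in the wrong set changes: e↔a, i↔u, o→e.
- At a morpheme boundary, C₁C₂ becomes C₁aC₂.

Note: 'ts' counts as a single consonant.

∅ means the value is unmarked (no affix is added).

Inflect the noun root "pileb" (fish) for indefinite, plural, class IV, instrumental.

pilebabezipi

case = instrumental: zero marking, form stays pileb.
Attach noun class class IV -be → pilebbe.
Attach number plural -zip → pilebbezip.
Attach definiteness indefinite -i → pilebbezipi.
Vowel harmony: no change.
Apply epenthesis: pilebbezipi → pilebabezipi.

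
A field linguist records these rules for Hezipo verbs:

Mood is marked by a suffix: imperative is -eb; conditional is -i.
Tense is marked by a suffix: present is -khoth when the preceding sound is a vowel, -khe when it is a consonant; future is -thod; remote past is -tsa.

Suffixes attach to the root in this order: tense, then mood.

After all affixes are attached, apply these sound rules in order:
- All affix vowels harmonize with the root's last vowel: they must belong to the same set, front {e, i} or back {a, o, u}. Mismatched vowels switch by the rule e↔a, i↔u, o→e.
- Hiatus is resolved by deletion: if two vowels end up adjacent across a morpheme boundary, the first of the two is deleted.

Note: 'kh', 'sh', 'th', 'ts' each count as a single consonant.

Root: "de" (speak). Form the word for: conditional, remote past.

detsi

Attach tense remote past -tsa → detsa.
Attach mood conditional -i → detsai.
Apply vowel harmony: detsai → detsei.
Apply vowel deletion: detsei → detsi.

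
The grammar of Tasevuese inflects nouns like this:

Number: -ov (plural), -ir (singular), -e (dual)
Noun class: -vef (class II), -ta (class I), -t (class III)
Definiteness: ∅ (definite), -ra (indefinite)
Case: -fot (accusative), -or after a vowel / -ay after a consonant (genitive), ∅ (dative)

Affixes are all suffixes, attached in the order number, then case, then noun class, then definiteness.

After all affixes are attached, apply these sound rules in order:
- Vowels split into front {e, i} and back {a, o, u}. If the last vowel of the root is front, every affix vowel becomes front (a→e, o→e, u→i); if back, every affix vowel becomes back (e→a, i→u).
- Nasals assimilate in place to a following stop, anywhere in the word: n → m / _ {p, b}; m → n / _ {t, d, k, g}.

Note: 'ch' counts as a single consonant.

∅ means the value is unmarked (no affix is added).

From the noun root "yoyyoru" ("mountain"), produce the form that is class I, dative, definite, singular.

Attach number singular -ir → yoyyoruir.
case = dative: zero marking, form stays yoyyoruir.
Attach noun class class I -ta → yoyyoruirta.
definiteness = definite: zero marking, form stays yoyyoruirta.
Apply vowel harmony: yoyyoruirta → yoyyoruurta.
Nasal assimilation: no change.

yoyyoruurta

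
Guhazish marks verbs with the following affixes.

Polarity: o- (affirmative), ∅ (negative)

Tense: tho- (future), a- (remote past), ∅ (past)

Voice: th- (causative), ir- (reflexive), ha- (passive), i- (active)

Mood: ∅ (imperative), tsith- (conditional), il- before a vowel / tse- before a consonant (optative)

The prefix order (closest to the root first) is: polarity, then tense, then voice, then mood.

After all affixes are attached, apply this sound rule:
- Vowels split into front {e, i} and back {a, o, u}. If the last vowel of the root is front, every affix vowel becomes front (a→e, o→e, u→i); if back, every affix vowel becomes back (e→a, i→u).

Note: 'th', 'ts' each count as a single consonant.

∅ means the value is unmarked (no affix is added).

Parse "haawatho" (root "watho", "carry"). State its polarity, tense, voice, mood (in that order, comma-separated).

negative, remote past, passive, imperative

Segment: ha-a-watho.
polarity: ∅ → negative.
tense: a- → remote past.
voice: ha- → passive.
mood: ∅ → imperative.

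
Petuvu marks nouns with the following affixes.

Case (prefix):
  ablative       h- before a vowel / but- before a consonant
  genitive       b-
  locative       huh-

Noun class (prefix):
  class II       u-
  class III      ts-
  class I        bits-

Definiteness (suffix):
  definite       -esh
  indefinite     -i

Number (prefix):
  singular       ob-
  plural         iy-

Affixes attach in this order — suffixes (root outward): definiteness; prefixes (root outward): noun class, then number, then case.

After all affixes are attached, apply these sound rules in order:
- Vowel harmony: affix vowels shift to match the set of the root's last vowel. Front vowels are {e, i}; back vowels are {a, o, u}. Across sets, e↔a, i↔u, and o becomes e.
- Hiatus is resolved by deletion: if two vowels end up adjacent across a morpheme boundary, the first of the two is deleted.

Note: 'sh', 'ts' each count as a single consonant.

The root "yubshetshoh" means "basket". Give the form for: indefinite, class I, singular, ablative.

hobbutsyubshetshohu

Attach definiteness indefinite -i → yubshetshohi.
Attach noun class class I bits- → bitsyubshetshohi.
Attach number singular ob- → obbitsyubshetshohi.
Attach case ablative h- (before vowel 'o') → hobbitsyubshetshohi.
Apply vowel harmony: hobbitsyubshetshohi → hobbutsyubshetshohu.
Vowel deletion: no change.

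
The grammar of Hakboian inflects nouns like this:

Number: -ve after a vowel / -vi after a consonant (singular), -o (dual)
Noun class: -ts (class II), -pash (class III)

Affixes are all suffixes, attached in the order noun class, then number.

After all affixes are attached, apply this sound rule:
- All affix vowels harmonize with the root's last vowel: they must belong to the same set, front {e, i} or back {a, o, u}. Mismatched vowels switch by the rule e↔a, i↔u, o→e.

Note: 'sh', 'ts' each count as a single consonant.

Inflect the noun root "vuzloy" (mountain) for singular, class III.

Attach noun class class III -pash → vuzloypash.
Attach number singular -vi (after consonant 'sh') → vuzloypashvi.
Apply vowel harmony: vuzloypashvi → vuzloypashvu.

vuzloypashvu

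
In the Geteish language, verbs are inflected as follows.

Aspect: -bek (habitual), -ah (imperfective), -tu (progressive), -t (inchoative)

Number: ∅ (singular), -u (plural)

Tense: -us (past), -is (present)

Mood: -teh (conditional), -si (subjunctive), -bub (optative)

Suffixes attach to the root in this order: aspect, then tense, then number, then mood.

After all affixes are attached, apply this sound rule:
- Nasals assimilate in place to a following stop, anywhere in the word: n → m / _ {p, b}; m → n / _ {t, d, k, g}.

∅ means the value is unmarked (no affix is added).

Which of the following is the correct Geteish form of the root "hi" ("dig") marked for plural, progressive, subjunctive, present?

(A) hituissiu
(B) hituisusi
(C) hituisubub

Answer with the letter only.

B

Attach aspect progressive -tu → hitu.
Attach tense present -is → hituis.
Attach number plural -u → hituisu.
Attach mood subjunctive -si → hituisusi.
Nasal assimilation: no change.
So the correct form is hituisusi, option (B).
(C) hituisubub is wrong: it uses optative instead of subjunctive for mood.
(A) hituissiu is wrong: it has the affixes in the wrong order.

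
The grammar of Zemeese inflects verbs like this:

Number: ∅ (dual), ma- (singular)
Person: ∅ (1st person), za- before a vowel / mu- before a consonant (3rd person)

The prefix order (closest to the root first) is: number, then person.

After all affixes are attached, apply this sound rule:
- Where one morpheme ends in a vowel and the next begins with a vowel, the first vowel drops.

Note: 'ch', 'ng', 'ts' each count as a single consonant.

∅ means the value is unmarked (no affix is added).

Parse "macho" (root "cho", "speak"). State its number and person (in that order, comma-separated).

Segment: ma-cho.
number: ma- → singular.
person: ∅ → 1st person.

singular, 1st person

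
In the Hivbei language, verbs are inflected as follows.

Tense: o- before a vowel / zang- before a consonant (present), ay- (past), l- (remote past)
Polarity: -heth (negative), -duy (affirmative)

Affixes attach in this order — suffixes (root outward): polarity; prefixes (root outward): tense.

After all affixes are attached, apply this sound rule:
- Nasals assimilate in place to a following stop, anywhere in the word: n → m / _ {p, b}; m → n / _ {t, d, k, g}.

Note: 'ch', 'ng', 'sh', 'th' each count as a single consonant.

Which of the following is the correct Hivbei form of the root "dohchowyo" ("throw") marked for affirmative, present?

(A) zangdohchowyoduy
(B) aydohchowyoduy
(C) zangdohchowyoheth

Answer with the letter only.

Attach polarity affirmative -duy → dohchowyoduy.
Attach tense present zang- (before consonant 'd') → zangdohchowyoduy.
Nasal assimilation: no change.
So the correct form is zangdohchowyoduy, option (A).
(B) aydohchowyoduy is wrong: it uses past instead of present for tense.
(C) zangdohchowyoheth is wrong: it uses negative instead of affirmative for polarity.

A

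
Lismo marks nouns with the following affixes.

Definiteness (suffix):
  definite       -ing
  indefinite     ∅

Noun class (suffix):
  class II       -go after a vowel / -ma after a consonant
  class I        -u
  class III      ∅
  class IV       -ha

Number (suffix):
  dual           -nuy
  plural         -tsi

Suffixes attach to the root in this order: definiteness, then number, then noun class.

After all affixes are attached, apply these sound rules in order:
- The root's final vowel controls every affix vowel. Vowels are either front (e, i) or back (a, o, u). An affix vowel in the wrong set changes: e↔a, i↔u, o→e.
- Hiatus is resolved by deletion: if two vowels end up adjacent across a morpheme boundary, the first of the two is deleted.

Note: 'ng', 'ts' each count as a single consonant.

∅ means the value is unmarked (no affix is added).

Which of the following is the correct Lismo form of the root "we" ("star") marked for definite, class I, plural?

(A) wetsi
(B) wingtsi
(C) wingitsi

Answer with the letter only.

Attach definiteness definite -ing → weing.
Attach number plural -tsi → weingtsi.
Attach noun class class I -u → weingtsiu.
Apply vowel harmony: weingtsiu → weingtsii.
Apply vowel deletion: weingtsii → wingtsi.
So the correct form is wingtsi, option (B).
(A) wetsi is wrong: it uses indefinite instead of definite for definiteness.
(C) wingitsi is wrong: it has the affixes in the wrong order.

B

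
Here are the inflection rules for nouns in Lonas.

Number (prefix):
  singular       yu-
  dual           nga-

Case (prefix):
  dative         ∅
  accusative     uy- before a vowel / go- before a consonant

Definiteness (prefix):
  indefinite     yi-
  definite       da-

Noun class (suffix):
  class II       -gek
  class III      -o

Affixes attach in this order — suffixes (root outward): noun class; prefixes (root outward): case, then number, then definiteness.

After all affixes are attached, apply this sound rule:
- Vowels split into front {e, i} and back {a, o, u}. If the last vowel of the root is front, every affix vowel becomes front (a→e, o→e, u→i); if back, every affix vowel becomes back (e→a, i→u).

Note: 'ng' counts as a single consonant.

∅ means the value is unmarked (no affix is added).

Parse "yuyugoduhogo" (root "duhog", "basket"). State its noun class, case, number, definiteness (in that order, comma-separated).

Segment: yi-yu-go-duhog-o.
noun class: -o → class III.
case: uy/go- → accusative.
number: yu- → singular.
definiteness: yi- → indefinite.

class III, accusative, singular, indefinite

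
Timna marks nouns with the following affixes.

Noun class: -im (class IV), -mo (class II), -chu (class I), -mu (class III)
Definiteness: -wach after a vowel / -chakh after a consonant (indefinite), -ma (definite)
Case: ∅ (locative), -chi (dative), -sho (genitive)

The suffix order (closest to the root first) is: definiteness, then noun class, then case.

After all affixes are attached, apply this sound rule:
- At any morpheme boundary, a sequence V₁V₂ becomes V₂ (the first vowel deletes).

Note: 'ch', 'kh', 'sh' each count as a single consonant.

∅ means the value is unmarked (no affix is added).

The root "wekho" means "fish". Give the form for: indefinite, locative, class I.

wekhowachchu

Attach definiteness indefinite -wach (after vowel 'o') → wekhowach.
Attach noun class class I -chu → wekhowachchu.
case = locative: zero marking, form stays wekhowachchu.
Vowel deletion: no change.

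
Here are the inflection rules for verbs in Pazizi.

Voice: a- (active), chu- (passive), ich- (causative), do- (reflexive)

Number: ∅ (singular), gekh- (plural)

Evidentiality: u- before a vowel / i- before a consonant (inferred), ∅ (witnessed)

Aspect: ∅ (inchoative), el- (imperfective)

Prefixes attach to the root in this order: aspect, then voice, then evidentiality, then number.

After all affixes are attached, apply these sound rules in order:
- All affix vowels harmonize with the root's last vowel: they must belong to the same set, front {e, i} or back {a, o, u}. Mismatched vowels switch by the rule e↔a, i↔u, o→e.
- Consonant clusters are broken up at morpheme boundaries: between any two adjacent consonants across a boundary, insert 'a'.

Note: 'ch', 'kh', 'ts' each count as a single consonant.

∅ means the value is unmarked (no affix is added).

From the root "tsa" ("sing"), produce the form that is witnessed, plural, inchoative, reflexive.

aspect = inchoative: zero marking, form stays tsa.
Attach voice reflexive do- → dotsa.
evidentiality = witnessed: zero marking, form stays dotsa.
Attach number plural gekh- → gekhdotsa.
Apply vowel harmony: gekhdotsa → gakhdotsa.
Apply epenthesis: gakhdotsa → gakhadotsa.

gakhadotsa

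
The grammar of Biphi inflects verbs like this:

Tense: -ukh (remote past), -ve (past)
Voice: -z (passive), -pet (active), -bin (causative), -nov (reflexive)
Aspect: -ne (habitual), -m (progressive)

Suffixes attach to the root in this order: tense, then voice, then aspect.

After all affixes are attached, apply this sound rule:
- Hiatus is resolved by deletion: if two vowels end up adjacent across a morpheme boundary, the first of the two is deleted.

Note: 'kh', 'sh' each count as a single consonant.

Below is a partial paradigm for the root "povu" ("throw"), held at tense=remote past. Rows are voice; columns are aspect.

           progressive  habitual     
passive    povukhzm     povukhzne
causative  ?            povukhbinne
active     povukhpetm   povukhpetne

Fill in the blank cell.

povukhbinm

Attach tense remote past -ukh → povuukh.
Attach voice causative -bin → povuukhbin.
Attach aspect progressive -m → povuukhbinm.
Apply vowel deletion: povuukhbinm → povukhbinm.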